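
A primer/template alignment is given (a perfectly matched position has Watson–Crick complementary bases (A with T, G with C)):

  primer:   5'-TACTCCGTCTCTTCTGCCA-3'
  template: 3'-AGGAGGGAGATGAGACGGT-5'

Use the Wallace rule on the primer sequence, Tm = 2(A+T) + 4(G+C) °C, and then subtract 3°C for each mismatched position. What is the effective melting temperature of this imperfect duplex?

46°C

Primer base counts: A=2, T=7, G=2, C=8 → A+T=9, G+C=10
Perfect-match Tm = 2(9) + 4(10) = 18 + 40 = 58°C
Mismatches (positions where the bases are not complementary): 4 (at positions 2, 7, 11, 12)
Effective Tm = 58 − 4×3 = 58 − 12 = 46°C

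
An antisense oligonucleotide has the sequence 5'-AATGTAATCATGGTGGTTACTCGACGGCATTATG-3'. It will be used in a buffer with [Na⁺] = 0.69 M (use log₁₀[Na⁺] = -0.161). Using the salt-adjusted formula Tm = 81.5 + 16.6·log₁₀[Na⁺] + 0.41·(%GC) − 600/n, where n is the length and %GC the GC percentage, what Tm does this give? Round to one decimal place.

78.1°C

Length n = 34. T=11, G=9, A=9, C=5
G+C = 14, so %GC = 14/34 × 100 = 41.176%
Salt term: 16.6 × (-0.161) = -2.673
GC term: 0.41 × 41.176 = 16.882; length term: −600/34 = −17.647
Tm = 81.5 + (-2.673) + 16.882 − 17.647 = 78.062 → 78.1°C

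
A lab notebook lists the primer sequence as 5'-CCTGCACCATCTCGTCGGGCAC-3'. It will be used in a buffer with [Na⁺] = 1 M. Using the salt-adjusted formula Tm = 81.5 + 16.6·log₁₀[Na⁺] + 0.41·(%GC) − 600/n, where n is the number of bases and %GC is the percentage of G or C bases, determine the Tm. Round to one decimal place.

82.2°C

Length n = 22. Scanning the sequence gives C=10, G=5, T=4, A=3.
G+C = 15, so %GC = 15/22 × 100 = 68.182%
Salt term: 16.6 × (0) = 0
GC term: 0.41 × 68.182 = 27.955; length term: −600/22 = −27.273
Tm = 81.5 + (0) + 27.955 − 27.273 = 82.182 → 82.2°C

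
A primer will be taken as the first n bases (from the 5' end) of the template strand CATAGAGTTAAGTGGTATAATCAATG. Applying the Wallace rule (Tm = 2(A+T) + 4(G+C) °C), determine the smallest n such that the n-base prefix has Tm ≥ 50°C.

n = 19

First 18 bases: CATAGAGTTAAGTGGTAT → Tm = 48°C (< 50°C)
First 19 bases: CATAGAGTTAAGTGGTATA → Tm = 50°C (≥ 50°C)
Since every base adds ≥2°C, Tm only increases with n, so the threshold is first crossed at n = 19.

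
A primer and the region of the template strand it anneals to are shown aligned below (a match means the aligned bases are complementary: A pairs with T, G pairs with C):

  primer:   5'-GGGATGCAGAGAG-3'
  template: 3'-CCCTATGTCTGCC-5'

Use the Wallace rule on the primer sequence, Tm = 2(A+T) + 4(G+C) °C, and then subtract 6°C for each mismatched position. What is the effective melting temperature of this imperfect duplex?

24°C

Primer base counts: A=4, T=1, G=7, C=1 → A+T=5, G+C=8
Perfect-match Tm = 2(5) + 4(8) = 10 + 32 = 42°C
Mismatches (positions where the bases are not complementary): 3 (at positions 6, 11, 12)
Effective Tm = 42 − 3×6 = 42 − 18 = 24°C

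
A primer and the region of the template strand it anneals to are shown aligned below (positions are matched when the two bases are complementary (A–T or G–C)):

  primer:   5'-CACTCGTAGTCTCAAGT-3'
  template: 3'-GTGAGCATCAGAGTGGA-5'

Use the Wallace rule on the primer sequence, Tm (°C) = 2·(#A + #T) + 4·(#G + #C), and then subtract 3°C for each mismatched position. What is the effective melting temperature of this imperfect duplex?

44°C

Primer base counts: A=4, T=5, G=3, C=5 → A+T=9, G+C=8
Perfect-match Tm = 2(9) + 4(8) = 18 + 32 = 50°C
Mismatches (positions where the bases are not complementary): 2 (at positions 15, 16)
Effective Tm = 50 − 2×3 = 50 − 6 = 44°C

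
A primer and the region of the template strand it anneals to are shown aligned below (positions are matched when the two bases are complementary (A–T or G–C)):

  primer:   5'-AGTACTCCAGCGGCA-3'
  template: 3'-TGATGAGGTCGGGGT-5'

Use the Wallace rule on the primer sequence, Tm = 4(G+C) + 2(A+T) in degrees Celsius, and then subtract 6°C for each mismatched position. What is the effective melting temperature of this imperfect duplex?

Primer base counts: A=4, T=2, G=4, C=5 → A+T=6, G+C=9
Perfect-match Tm = 2(6) + 4(9) = 12 + 36 = 48°C
Mismatches (positions where the bases are not complementary): 3 (at positions 2, 12, 13)
Effective Tm = 48 − 3×6 = 48 − 18 = 30°C

30°C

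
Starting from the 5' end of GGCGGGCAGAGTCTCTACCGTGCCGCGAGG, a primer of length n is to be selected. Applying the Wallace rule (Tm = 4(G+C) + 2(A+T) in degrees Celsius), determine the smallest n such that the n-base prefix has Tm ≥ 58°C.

First 17 bases: GGCGGGCAGAGTCTCTA → Tm = 56°C (< 58°C)
First 18 bases: GGCGGGCAGAGTCTCTAC → Tm = 60°C (≥ 58°C)
Since every base adds ≥2°C, Tm only increases with n, so the threshold is first crossed at n = 18.

n = 18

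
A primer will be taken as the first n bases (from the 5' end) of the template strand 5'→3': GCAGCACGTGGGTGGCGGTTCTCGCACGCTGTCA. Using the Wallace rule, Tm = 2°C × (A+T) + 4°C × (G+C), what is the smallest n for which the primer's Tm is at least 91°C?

First 26 bases: GCAGCACGTGGGTGGCGGTTCTCGCA → Tm = 88°C (< 91°C)
First 27 bases: GCAGCACGTGGGTGGCGGTTCTCGCAC → Tm = 92°C (≥ 91°C)
Each additional base adds 2°C (A/T) or 4°C (G/C), so Tm is non-decreasing in n; n = 27 is the first length to reach 91°C.

n = 27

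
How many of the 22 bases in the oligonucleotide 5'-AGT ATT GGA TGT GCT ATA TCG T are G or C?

8

Scanning the sequence gives T=9, A=5, G=6, C=2.
Total G or C: 6 + 2 = 8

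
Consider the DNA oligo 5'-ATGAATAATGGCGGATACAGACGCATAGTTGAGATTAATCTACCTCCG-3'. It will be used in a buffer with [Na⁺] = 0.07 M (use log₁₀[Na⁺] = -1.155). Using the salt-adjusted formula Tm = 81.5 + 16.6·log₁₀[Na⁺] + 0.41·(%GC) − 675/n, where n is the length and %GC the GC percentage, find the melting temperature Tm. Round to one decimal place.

65.3°C

Length n = 48. Base counts: G=11, T=12, C=9, A=16
G+C = 20, so %GC = 20/48 × 100 = 41.667%
Salt term: 16.6 × (-1.155) = -19.173
GC term: 0.41 × 41.667 = 17.083; length term: −675/48 = −14.062
Tm = 81.5 + (-19.173) + 17.083 − 14.062 = 65.348 → 65.3°C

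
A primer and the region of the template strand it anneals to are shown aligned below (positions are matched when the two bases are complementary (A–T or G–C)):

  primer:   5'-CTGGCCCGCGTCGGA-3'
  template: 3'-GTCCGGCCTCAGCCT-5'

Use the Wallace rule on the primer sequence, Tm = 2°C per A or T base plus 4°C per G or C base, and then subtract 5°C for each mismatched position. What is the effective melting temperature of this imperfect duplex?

39°C

Primer base counts: A=1, T=2, G=6, C=6 → A+T=3, G+C=12
Perfect-match Tm = 2(3) + 4(12) = 6 + 48 = 54°C
Mismatches (positions where the bases are not complementary): 3 (at positions 2, 7, 9)
Effective Tm = 54 − 3×5 = 54 − 15 = 39°C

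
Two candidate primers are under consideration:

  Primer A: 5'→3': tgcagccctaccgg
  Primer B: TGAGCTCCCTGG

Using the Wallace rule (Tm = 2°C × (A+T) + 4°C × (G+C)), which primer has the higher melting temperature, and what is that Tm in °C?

Primer A, 48°C

Primer A: A+T=4, G+C=10 → Tm = 2(4)+4(10) = 48°C
Primer B: A+T=4, G+C=8 → Tm = 2(4)+4(8) = 40°C
48°C vs 40°C → primer A is higher.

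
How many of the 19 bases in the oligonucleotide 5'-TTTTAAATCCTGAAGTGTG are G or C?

6

Counting bases: T=8, C=2, A=5, G=4
G+C = 4 + 2 = 6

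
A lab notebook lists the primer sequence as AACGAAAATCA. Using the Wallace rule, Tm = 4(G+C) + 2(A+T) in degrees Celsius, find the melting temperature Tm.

A=7, C=2, G=1, T=1
A+T = 8, G+C = 3
Tm = 4·3 + 2·8 = 12 + 16 = 28°C

28°C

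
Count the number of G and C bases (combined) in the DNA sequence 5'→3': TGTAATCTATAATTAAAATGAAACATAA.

4

C=2, T=9, A=15, G=2
Total G or C: 2 + 2 = 4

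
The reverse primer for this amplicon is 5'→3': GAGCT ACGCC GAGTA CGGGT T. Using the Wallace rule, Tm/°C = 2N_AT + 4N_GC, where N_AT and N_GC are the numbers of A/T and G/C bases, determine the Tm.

68°C

Base counts: G=8, A=4, T=4, C=5
AT pairs contribute 8, GC pairs contribute 13.
Tm = 4·13 + 2·8 = 52 + 16 = 68°C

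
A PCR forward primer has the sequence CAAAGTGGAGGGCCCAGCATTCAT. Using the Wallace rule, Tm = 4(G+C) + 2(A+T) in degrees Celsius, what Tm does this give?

74°C

Base counts: C=6, G=7, A=7, T=4
So N_AT = 11 and N_GC = 13.
Tm = 2×11 + 4×13 = 74°C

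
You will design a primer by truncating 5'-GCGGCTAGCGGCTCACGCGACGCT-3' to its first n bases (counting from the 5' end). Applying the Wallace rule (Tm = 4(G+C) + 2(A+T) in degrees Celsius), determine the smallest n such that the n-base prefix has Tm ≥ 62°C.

First 17 bases: GCGGCTAGCGGCTCACG → Tm = 60°C (< 62°C)
First 18 bases: GCGGCTAGCGGCTCACGC → Tm = 64°C (≥ 62°C)
Each additional base adds 2°C (A/T) or 4°C (G/C), so Tm is non-decreasing in n; n = 18 is the first length to reach 62°C.

n = 18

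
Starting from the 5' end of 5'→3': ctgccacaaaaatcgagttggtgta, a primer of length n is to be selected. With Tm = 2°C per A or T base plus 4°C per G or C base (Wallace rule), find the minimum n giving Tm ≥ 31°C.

n = 11

First 10 bases: CTGCCACAAA → Tm = 30°C (< 31°C)
First 11 bases: CTGCCACAAAA → Tm = 32°C (≥ 31°C)
Each additional base adds 2°C (A/T) or 4°C (G/C), so Tm is non-decreasing in n; n = 11 is the first length to reach 31°C.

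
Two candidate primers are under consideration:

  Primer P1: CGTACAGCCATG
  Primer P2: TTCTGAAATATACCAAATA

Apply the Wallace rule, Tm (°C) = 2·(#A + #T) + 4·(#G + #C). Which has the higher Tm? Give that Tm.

Primer P1: A+T=5, G+C=7 → Tm = 2(5)+4(7) = 38°C
Primer P2: A+T=15, G+C=4 → Tm = 2(15)+4(4) = 46°C
38°C vs 46°C → primer P2 is higher.

Primer P2, 46°C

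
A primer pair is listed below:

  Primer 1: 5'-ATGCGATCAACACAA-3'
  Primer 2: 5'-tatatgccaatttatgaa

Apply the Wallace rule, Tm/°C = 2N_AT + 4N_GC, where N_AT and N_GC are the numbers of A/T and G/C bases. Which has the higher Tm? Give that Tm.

Primer 2, 44°C

Primer 1: A+T=9, G+C=6 → Tm = 2(9)+4(6) = 42°C
Primer 2: A+T=14, G+C=4 → Tm = 2(14)+4(4) = 44°C
42°C vs 44°C → primer 2 is higher.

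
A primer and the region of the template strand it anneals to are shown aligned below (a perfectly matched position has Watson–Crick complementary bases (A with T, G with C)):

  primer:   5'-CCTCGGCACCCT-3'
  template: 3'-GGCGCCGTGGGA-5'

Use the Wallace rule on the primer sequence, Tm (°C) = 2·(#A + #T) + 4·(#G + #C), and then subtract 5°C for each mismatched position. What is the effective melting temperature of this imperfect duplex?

37°C

Primer base counts: A=1, T=2, G=2, C=7 → A+T=3, G+C=9
Perfect-match Tm = 2(3) + 4(9) = 6 + 36 = 42°C
Mismatches (positions where the bases are not complementary): 1 (at position 3)
Effective Tm = 42 − 1×5 = 42 − 5 = 37°C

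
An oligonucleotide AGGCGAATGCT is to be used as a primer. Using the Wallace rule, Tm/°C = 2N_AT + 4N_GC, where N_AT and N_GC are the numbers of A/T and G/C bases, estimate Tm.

34°C

Counting bases: T=2, A=3, G=4, C=2
So N_AT = 5 and N_GC = 6.
Tm = 4·6 + 2·5 = 24 + 10 = 34°C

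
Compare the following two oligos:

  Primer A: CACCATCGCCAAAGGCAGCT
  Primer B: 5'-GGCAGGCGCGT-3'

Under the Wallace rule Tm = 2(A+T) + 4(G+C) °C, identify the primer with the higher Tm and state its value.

Primer A, 64°C

Primer A: A+T=8, G+C=12 → Tm = 2(8)+4(12) = 64°C
Primer B: A+T=2, G+C=9 → Tm = 2(2)+4(9) = 40°C
64°C vs 40°C → primer A is higher.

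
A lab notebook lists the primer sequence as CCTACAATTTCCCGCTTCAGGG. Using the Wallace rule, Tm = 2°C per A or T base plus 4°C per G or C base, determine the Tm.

Counting bases: A=4, G=4, T=6, C=8
AT pairs contribute 10, GC pairs contribute 12.
Tm = 4·12 + 2·10 = 48 + 20 = 68°C

68°C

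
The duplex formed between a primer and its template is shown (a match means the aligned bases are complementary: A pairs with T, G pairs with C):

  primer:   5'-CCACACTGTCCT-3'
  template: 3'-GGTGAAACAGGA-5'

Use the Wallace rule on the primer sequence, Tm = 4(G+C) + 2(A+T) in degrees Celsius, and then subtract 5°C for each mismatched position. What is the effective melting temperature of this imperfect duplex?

28°C

Primer base counts: A=2, T=3, G=1, C=6 → A+T=5, G+C=7
Perfect-match Tm = 2(5) + 4(7) = 10 + 28 = 38°C
Mismatches (positions where the bases are not complementary): 2 (at positions 5, 6)
Effective Tm = 38 − 2×5 = 38 − 10 = 28°C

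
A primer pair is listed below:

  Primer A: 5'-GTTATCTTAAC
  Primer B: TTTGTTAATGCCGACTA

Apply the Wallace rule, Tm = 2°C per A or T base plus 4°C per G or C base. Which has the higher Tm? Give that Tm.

Primer A: A+T=8, G+C=3 → Tm = 2(8)+4(3) = 28°C
Primer B: A+T=11, G+C=6 → Tm = 2(11)+4(6) = 46°C
28°C vs 46°C → primer B is higher.

Primer B, 46°C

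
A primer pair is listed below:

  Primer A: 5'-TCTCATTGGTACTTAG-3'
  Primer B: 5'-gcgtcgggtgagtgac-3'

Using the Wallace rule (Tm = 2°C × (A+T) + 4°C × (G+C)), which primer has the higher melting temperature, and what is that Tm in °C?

Primer A: A+T=10, G+C=6 → Tm = 2(10)+4(6) = 44°C
Primer B: A+T=5, G+C=11 → Tm = 2(5)+4(11) = 54°C
44°C vs 54°C → primer B is higher.

Primer B, 54°C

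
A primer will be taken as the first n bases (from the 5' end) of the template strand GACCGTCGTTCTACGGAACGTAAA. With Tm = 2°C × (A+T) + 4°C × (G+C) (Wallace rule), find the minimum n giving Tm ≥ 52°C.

First 15 bases: GACCGTCGTTCTACG → Tm = 48°C (< 52°C)
First 16 bases: GACCGTCGTTCTACGG → Tm = 52°C (≥ 52°C)
Since every base adds ≥2°C, Tm only increases with n, so the threshold is first crossed at n = 16.

n = 16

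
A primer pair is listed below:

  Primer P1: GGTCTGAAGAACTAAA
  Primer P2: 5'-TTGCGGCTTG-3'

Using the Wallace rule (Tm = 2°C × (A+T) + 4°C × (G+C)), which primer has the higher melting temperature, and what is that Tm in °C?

Primer P1, 44°C

Primer P1: A+T=10, G+C=6 → Tm = 2(10)+4(6) = 44°C
Primer P2: A+T=4, G+C=6 → Tm = 2(4)+4(6) = 32°C
44°C vs 32°C → primer P1 is higher.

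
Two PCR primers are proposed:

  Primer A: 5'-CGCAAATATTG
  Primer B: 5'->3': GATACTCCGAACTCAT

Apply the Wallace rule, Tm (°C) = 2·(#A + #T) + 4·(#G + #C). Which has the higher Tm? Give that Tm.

Primer A: A+T=7, G+C=4 → Tm = 2(7)+4(4) = 30°C
Primer B: A+T=9, G+C=7 → Tm = 2(9)+4(7) = 46°C
30°C vs 46°C → primer B is higher.

Primer B, 46°C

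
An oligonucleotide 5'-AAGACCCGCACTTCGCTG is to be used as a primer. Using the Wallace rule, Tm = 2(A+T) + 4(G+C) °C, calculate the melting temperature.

58°C

Base counts: T=3, G=4, C=7, A=4
So N_AT = 7 and N_GC = 11.
Tm = 2(7) + 4(11) = 14 + 44 = 58°C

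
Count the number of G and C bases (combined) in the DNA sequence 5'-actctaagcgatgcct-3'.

8

Counting bases: A=4, C=5, T=4, G=3
Total G or C: 3 + 5 = 8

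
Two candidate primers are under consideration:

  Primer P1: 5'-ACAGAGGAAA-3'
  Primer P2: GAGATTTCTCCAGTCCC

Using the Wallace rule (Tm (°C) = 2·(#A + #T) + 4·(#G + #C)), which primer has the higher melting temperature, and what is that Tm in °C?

Primer P1: A+T=6, G+C=4 → Tm = 2(6)+4(4) = 28°C
Primer P2: A+T=8, G+C=9 → Tm = 2(8)+4(9) = 52°C
28°C vs 52°C → primer P2 is higher.

Primer P2, 52°C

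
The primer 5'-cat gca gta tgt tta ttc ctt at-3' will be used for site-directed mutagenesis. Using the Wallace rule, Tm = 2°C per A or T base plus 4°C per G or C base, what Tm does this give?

60°C

T=11, C=4, A=5, G=3
So N_AT = 16 and N_GC = 7.
Tm = 2(16) + 4(7) = 32 + 28 = 60°C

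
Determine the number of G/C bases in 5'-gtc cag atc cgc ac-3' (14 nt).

Base counts: A=3, C=6, T=2, G=3
G+C = 3 + 6 = 9

9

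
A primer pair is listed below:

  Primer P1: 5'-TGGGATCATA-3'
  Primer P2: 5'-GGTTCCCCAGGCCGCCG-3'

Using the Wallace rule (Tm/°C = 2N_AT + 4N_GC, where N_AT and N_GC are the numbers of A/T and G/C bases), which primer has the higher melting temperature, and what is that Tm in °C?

Primer P2, 62°C

Primer P1: A+T=6, G+C=4 → Tm = 2(6)+4(4) = 28°C
Primer P2: A+T=3, G+C=14 → Tm = 2(3)+4(14) = 62°C
28°C vs 62°C → primer P2 is higher.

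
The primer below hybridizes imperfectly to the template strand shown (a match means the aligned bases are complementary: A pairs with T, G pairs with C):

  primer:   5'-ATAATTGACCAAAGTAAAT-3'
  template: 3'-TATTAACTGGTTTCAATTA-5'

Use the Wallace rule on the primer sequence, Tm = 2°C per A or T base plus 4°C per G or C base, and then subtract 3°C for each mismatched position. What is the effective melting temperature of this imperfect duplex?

Primer base counts: A=10, T=5, G=2, C=2 → A+T=15, G+C=4
Perfect-match Tm = 2(15) + 4(4) = 30 + 16 = 46°C
Mismatches (positions where the bases are not complementary): 1 (at position 16)
Effective Tm = 46 − 1×3 = 46 − 3 = 43°C

43°C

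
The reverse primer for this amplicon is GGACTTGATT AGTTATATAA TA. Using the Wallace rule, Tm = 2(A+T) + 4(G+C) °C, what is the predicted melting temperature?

54°C

Base counts: G=4, T=9, C=1, A=8
AT pairs contribute 17, GC pairs contribute 5.
Tm = 4·5 + 2·17 = 20 + 34 = 54°C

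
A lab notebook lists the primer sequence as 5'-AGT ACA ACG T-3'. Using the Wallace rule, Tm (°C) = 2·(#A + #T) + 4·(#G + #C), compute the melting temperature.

28°C

Base counts: C=2, G=2, T=2, A=4
AT pairs contribute 6, GC pairs contribute 4.
Tm = 4·4 + 2·6 = 16 + 12 = 28°C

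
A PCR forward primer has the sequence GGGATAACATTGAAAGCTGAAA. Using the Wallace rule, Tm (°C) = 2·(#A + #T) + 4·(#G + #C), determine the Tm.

G=6, A=10, T=4, C=2
AT pairs contribute 14, GC pairs contribute 8.
Tm = 2×14 + 4×8 = 60°C

60°C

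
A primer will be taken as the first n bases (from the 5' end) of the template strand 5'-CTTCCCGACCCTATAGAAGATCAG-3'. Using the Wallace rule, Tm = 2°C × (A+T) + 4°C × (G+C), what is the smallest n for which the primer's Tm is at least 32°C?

n = 10

First 9 bases: CTTCCCGAC → Tm = 30°C (< 32°C)
First 10 bases: CTTCCCGACC → Tm = 34°C (≥ 32°C)
Since every base adds ≥2°C, Tm only increases with n, so the threshold is first crossed at n = 10.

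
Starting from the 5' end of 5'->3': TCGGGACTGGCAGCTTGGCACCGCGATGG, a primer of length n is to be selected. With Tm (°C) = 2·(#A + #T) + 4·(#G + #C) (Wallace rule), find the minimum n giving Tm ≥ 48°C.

n = 14

First 13 bases: TCGGGACTGGCAG → Tm = 44°C (< 48°C)
First 14 bases: TCGGGACTGGCAGC → Tm = 48°C (≥ 48°C)
Each additional base adds 2°C (A/T) or 4°C (G/C), so Tm is non-decreasing in n; n = 14 is the first length to reach 48°C.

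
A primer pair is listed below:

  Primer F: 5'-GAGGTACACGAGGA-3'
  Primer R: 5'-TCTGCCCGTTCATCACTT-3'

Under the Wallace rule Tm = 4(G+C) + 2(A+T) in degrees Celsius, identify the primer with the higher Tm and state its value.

Primer F: A+T=6, G+C=8 → Tm = 2(6)+4(8) = 44°C
Primer R: A+T=9, G+C=9 → Tm = 2(9)+4(9) = 54°C
44°C vs 54°C → primer R is higher.

Primer R, 54°C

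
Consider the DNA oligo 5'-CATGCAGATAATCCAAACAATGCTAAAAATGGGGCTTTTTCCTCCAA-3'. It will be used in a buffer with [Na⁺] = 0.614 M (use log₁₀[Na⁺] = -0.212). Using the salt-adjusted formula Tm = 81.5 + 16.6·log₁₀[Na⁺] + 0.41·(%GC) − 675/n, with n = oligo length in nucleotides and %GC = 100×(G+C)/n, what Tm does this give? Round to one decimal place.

79.3°C

Length n = 47. Scanning the sequence gives T=12, G=7, A=17, C=11.
G+C = 18, so %GC = 18/47 × 100 = 38.298%
Salt term: 16.6 × (-0.212) = -3.519
GC term: 0.41 × 38.298 = 15.702; length term: −675/47 = −14.362
Tm = 81.5 + (-3.519) + 15.702 − 14.362 = 79.321 → 79.3°C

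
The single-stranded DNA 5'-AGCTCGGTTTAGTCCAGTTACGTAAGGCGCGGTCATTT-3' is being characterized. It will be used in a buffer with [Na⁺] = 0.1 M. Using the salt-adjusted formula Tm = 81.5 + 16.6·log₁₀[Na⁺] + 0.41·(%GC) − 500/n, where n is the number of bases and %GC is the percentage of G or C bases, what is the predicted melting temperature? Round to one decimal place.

72.2°C

Length n = 38. Counting bases: A=7, G=11, C=8, T=12
G+C = 19, so %GC = 19/38 × 100 = 50%
Salt term: 16.6 × (-1) = -16.6
GC term: 0.41 × 50 = 20.5; length term: −500/38 = −13.158
Tm = 81.5 + (-16.6) + 20.5 − 13.158 = 72.242 → 72.2°C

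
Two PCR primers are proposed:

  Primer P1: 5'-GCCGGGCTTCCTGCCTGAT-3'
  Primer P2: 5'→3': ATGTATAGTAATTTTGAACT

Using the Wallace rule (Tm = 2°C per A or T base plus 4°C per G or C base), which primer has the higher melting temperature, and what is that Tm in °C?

Primer P1, 64°C

Primer P1: A+T=6, G+C=13 → Tm = 2(6)+4(13) = 64°C
Primer P2: A+T=16, G+C=4 → Tm = 2(16)+4(4) = 48°C
64°C vs 48°C → primer P1 is higher.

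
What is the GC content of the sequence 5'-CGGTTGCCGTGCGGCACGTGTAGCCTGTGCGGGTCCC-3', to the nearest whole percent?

73%

Counting bases: G=15, T=8, C=12, A=2
G+C = 15 + 12 = 27 out of 37 bases
%GC = 27/37 × 100 = 72.97% ≈ 73%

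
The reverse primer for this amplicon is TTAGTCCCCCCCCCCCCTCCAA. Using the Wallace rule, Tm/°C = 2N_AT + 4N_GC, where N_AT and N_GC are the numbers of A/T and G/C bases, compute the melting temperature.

Base counts: C=14, A=3, T=4, G=1
AT pairs contribute 7, GC pairs contribute 15.
Tm = 4·15 + 2·7 = 60 + 14 = 74°C

74°C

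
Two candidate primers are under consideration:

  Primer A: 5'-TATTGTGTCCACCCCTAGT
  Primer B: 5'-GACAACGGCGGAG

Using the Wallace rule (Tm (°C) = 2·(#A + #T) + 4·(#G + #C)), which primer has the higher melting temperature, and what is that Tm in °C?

Primer A: A+T=10, G+C=9 → Tm = 2(10)+4(9) = 56°C
Primer B: A+T=4, G+C=9 → Tm = 2(4)+4(9) = 44°C
56°C vs 44°C → primer A is higher.

Primer A, 56°C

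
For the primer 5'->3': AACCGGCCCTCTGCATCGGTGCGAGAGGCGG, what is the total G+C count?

Counting bases: C=10, A=5, G=12, T=4
Total G or C: 12 + 10 = 22

22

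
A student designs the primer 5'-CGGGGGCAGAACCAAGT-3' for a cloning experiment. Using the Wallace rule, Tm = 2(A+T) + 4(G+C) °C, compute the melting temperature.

56°C

Counting bases: T=1, A=5, C=4, G=7
A+T = 6, G+C = 11
Tm = 4·11 + 2·6 = 44 + 12 = 56°C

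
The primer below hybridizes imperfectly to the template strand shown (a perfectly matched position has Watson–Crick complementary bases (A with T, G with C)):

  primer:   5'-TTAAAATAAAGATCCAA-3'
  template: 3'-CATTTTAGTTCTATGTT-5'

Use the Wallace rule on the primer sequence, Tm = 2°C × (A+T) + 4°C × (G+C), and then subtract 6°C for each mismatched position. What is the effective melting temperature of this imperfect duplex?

Primer base counts: A=10, T=4, G=1, C=2 → A+T=14, G+C=3
Perfect-match Tm = 2(14) + 4(3) = 28 + 12 = 40°C
Mismatches (positions where the bases are not complementary): 3 (at positions 1, 8, 14)
Effective Tm = 40 − 3×6 = 40 − 18 = 22°C

22°C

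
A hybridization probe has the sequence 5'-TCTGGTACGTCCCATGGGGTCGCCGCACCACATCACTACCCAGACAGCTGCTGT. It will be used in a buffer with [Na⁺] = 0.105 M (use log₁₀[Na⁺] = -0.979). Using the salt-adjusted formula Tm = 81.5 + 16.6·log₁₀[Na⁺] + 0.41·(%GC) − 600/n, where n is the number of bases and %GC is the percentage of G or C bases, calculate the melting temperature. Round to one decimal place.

Length n = 54. G=13, C=20, A=10, T=11
G+C = 33, so %GC = 33/54 × 100 = 61.111%
Salt term: 16.6 × (-0.979) = -16.251
GC term: 0.41 × 61.111 = 25.056; length term: −600/54 = −11.111
Tm = 81.5 + (-16.251) + 25.056 − 11.111 = 79.194 → 79.2°C

79.2°C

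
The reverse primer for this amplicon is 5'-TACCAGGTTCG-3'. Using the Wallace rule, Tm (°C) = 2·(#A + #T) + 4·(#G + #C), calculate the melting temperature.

34°C

Base counts: C=3, G=3, T=3, A=2
So N_AT = 5 and N_GC = 6.
Tm = 2(5) + 4(6) = 10 + 24 = 34°C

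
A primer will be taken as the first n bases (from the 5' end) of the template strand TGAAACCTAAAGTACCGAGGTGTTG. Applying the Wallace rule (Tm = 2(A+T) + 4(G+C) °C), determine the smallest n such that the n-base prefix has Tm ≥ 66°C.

n = 23

First 22 bases: TGAAACCTAAAGTACCGAGGTG → Tm = 64°C (< 66°C)
First 23 bases: TGAAACCTAAAGTACCGAGGTGT → Tm = 66°C (≥ 66°C)
Each additional base adds 2°C (A/T) or 4°C (G/C), so Tm is non-decreasing in n; n = 23 is the first length to reach 66°C.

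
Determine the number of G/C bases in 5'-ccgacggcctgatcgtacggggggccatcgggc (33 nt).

25

Scanning the sequence gives T=4, G=14, C=11, A=4.
G+C = 14 + 11 = 25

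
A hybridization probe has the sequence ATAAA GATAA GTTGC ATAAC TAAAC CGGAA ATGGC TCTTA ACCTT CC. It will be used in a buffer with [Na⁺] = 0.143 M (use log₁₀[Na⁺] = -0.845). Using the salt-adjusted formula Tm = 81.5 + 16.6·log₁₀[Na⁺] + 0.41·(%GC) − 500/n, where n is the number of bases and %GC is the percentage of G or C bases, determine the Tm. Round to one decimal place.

Length n = 47. Base counts: A=18, G=7, C=10, T=12
G+C = 17, so %GC = 17/47 × 100 = 36.17%
Salt term: 16.6 × (-0.845) = -14.027
GC term: 0.41 × 36.17 = 14.83; length term: −500/47 = −10.638
Tm = 81.5 + (-14.027) + 14.83 − 10.638 = 71.665 → 71.7°C

71.7°C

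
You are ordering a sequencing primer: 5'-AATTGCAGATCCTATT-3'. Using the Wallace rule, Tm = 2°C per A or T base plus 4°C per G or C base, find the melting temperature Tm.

Scanning the sequence gives G=2, T=6, C=3, A=5.
A+T = 11, G+C = 5
Tm = 2×11 + 4×5 = 42°C

42°C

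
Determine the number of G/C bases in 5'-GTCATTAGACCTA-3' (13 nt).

Scanning the sequence gives G=2, T=4, A=4, C=3.
G+C = 2 + 3 = 5

5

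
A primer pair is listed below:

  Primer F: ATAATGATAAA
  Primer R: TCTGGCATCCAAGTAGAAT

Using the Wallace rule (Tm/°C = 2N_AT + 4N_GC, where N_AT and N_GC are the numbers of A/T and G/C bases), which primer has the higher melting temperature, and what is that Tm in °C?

Primer F: A+T=10, G+C=1 → Tm = 2(10)+4(1) = 24°C
Primer R: A+T=11, G+C=8 → Tm = 2(11)+4(8) = 54°C
24°C vs 54°C → primer R is higher.

Primer R, 54°C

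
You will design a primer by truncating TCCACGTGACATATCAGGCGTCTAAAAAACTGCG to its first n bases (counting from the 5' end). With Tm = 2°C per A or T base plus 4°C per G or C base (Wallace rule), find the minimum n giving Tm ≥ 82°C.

n = 29

First 28 bases: TCCACGTGACATATCAGGCGTCTAAAAA → Tm = 80°C (< 82°C)
First 29 bases: TCCACGTGACATATCAGGCGTCTAAAAAA → Tm = 82°C (≥ 82°C)
Since every base adds ≥2°C, Tm only increases with n, so the threshold is first crossed at n = 29.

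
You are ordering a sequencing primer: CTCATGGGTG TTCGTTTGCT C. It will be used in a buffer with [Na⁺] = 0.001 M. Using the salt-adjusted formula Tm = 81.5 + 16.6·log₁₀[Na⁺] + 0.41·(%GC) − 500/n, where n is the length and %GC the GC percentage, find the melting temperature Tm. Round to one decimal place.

29.4°C

Length n = 21. Base counts: C=5, A=1, T=9, G=6
G+C = 11, so %GC = 11/21 × 100 = 52.381%
Salt term: 16.6 × (-3) = -49.8
GC term: 0.41 × 52.381 = 21.476; length term: −500/21 = −23.81
Tm = 81.5 + (-49.8) + 21.476 − 23.81 = 29.366 → 29.4°C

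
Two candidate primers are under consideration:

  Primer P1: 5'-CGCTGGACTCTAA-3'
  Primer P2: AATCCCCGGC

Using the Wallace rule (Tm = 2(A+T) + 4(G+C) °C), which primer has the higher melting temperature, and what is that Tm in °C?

Primer P1, 40°C

Primer P1: A+T=6, G+C=7 → Tm = 2(6)+4(7) = 40°C
Primer P2: A+T=3, G+C=7 → Tm = 2(3)+4(7) = 34°C
40°C vs 34°C → primer P1 is higher.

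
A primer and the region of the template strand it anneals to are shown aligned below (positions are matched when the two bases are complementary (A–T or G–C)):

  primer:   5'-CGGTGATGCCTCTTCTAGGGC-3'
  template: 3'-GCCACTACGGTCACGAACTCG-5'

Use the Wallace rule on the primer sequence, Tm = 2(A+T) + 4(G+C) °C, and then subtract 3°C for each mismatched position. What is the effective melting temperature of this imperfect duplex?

Primer base counts: A=2, T=6, G=7, C=6 → A+T=8, G+C=13
Perfect-match Tm = 2(8) + 4(13) = 16 + 52 = 68°C
Mismatches (positions where the bases are not complementary): 5 (at positions 11, 12, 14, 17, 19)
Effective Tm = 68 − 5×3 = 68 − 15 = 53°C

53°C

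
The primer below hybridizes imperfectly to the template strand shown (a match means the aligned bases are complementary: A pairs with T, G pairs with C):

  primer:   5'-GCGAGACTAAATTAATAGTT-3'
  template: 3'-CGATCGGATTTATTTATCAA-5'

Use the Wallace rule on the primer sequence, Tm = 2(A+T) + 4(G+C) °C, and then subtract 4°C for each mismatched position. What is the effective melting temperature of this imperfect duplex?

40°C

Primer base counts: A=8, T=6, G=4, C=2 → A+T=14, G+C=6
Perfect-match Tm = 2(14) + 4(6) = 28 + 24 = 52°C
Mismatches (positions where the bases are not complementary): 3 (at positions 3, 6, 13)
Effective Tm = 52 − 3×4 = 52 − 12 = 40°C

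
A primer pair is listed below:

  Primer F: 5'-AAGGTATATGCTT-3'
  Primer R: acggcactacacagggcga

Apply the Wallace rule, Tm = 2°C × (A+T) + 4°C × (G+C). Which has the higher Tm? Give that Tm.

Primer R, 62°C

Primer F: A+T=9, G+C=4 → Tm = 2(9)+4(4) = 34°C
Primer R: A+T=7, G+C=12 → Tm = 2(7)+4(12) = 62°C
34°C vs 62°C → primer R is higher.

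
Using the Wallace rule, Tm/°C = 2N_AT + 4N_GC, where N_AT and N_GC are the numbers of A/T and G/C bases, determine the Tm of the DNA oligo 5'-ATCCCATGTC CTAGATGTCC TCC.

Scanning the sequence gives C=9, T=7, A=4, G=3.
So N_AT = 11 and N_GC = 12.
Tm = 2(11) + 4(12) = 22 + 48 = 70°C

70°C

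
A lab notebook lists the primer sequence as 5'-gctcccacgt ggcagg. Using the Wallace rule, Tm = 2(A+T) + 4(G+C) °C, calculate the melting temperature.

56°C

Scanning the sequence gives A=2, G=6, T=2, C=6.
AT pairs contribute 4, GC pairs contribute 12.
Tm = 4·12 + 2·4 = 48 + 8 = 56°C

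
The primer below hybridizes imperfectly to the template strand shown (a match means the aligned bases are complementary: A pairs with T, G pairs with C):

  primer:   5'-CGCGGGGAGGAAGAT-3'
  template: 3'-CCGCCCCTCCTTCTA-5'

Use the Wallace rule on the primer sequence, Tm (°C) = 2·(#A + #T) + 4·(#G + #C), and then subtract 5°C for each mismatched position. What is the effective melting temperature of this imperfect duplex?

45°C

Primer base counts: A=4, T=1, G=8, C=2 → A+T=5, G+C=10
Perfect-match Tm = 2(5) + 4(10) = 10 + 40 = 50°C
Mismatches (positions where the bases are not complementary): 1 (at position 1)
Effective Tm = 50 − 1×5 = 50 − 5 = 45°C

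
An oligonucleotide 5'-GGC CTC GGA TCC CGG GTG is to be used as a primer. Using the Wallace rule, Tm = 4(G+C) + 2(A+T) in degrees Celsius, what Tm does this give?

Counting bases: G=8, C=6, T=3, A=1
So N_AT = 4 and N_GC = 14.
Tm = 2(4) + 4(14) = 8 + 56 = 64°C

64°C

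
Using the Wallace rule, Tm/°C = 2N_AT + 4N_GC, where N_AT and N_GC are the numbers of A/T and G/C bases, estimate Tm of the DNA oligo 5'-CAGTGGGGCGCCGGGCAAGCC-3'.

Base counts: T=1, C=7, G=10, A=3
AT pairs contribute 4, GC pairs contribute 17.
Tm = 2(4) + 4(17) = 8 + 68 = 76°C

76°C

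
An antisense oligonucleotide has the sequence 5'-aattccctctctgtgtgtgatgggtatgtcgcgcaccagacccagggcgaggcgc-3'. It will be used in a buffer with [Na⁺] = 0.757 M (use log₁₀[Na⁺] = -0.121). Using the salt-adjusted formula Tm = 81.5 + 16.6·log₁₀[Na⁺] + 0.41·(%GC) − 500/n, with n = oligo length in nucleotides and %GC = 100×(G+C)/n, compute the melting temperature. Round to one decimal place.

95.7°C

Length n = 55. Counting bases: A=9, C=16, G=18, T=12
G+C = 34, so %GC = 34/55 × 100 = 61.818%
Salt term: 16.6 × (-0.121) = -2.009
GC term: 0.41 × 61.818 = 25.345; length term: −500/55 = −9.091
Tm = 81.5 + (-2.009) + 25.345 − 9.091 = 95.745 → 95.7°C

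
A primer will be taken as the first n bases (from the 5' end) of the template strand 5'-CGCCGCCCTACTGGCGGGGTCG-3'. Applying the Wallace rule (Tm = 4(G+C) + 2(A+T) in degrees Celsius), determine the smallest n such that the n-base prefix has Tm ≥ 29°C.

First 7 bases: CGCCGCC → Tm = 28°C (< 29°C)
First 8 bases: CGCCGCCC → Tm = 32°C (≥ 29°C)
Each additional base adds 2°C (A/T) or 4°C (G/C), so Tm is non-decreasing in n; n = 8 is the first length to reach 29°C.

n = 8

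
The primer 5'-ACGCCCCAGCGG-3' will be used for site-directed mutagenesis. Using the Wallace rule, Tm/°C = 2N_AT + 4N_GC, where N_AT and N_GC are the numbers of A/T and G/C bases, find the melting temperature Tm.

44°C

Base counts: G=4, T=0, A=2, C=6
A+T = 2, G+C = 10
Tm = 2×2 + 4×10 = 44°C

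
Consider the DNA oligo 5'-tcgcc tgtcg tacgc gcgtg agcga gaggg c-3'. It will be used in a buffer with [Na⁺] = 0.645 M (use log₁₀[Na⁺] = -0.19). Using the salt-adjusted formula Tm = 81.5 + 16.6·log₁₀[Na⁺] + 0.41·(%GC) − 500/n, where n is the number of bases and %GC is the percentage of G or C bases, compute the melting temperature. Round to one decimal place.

91.3°C

Length n = 31. Base counts: G=13, T=5, A=4, C=9
G+C = 22, so %GC = 22/31 × 100 = 70.968%
Salt term: 16.6 × (-0.19) = -3.154
GC term: 0.41 × 70.968 = 29.097; length term: −500/31 = −16.129
Tm = 81.5 + (-3.154) + 29.097 − 16.129 = 91.314 → 91.3°C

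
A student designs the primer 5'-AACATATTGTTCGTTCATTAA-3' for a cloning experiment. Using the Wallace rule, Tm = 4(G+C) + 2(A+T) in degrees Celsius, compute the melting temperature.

52°C

A=7, T=9, G=2, C=3
A+T = 16, G+C = 5
Tm = 2(16) + 4(5) = 32 + 20 = 52°C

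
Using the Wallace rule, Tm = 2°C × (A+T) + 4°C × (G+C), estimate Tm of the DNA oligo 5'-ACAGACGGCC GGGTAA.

Scanning the sequence gives C=4, G=6, A=5, T=1.
A+T = 6, G+C = 10
Tm = 4·10 + 2·6 = 40 + 12 = 52°C

52°C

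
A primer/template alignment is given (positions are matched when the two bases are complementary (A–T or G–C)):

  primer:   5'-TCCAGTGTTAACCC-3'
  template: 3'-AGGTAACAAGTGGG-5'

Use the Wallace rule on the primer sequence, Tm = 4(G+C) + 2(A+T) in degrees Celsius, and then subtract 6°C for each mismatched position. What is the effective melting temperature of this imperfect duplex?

30°C

Primer base counts: A=3, T=4, G=2, C=5 → A+T=7, G+C=7
Perfect-match Tm = 2(7) + 4(7) = 14 + 28 = 42°C
Mismatches (positions where the bases are not complementary): 2 (at positions 5, 10)
Effective Tm = 42 − 2×6 = 42 − 12 = 30°C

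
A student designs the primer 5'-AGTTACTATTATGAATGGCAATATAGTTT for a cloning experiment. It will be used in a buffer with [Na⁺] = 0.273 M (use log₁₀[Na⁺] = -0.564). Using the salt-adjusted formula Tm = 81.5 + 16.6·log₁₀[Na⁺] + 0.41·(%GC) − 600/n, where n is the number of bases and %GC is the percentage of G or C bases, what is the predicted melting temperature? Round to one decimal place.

61.3°C

Length n = 29. Counting bases: G=5, C=2, A=10, T=12
G+C = 7, so %GC = 7/29 × 100 = 24.138%
Salt term: 16.6 × (-0.564) = -9.362
GC term: 0.41 × 24.138 = 9.897; length term: −600/29 = −20.69
Tm = 81.5 + (-9.362) + 9.897 − 20.69 = 61.345 → 61.3°C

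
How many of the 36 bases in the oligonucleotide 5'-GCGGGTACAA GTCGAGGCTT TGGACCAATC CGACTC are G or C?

21

Scanning the sequence gives G=11, T=7, A=8, C=10.
Total G or C: 11 + 10 = 21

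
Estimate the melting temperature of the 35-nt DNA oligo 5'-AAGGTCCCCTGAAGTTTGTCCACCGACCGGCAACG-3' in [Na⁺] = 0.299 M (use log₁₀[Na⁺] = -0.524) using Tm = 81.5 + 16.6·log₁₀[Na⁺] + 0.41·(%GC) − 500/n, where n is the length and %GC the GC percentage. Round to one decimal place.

83.1°C

Length n = 35. Base counts: T=6, A=8, G=9, C=12
G+C = 21, so %GC = 21/35 × 100 = 60%
Salt term: 16.6 × (-0.524) = -8.698
GC term: 0.41 × 60 = 24.6; length term: −500/35 = −14.286
Tm = 81.5 + (-8.698) + 24.6 − 14.286 = 83.116 → 83.1°C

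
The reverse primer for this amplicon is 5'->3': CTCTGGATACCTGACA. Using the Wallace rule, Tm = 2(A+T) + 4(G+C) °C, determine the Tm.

48°C

Counting bases: A=4, G=3, T=4, C=5
AT pairs contribute 8, GC pairs contribute 8.
Tm = 2(8) + 4(8) = 16 + 32 = 48°C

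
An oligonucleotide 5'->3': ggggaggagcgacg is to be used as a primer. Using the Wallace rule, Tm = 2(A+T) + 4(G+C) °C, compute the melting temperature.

Scanning the sequence gives A=3, T=0, C=2, G=9.
So N_AT = 3 and N_GC = 11.
Tm = 2×3 + 4×11 = 50°C

50°C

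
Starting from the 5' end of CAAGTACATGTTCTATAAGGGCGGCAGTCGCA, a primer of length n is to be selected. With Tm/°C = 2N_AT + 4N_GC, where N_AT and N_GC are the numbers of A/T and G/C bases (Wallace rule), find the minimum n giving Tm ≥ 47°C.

First 18 bases: CAAGTACATGTTCTATAA → Tm = 46°C (< 47°C)
First 19 bases: CAAGTACATGTTCTATAAG → Tm = 50°C (≥ 47°C)
Since every base adds ≥2°C, Tm only increases with n, so the threshold is first crossed at n = 19.

n = 19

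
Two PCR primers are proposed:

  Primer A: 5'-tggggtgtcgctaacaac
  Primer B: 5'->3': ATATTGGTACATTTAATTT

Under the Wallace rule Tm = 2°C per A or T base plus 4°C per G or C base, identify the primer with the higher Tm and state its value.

Primer A, 56°C

Primer A: A+T=8, G+C=10 → Tm = 2(8)+4(10) = 56°C
Primer B: A+T=16, G+C=3 → Tm = 2(16)+4(3) = 44°C
56°C vs 44°C → primer A is higher.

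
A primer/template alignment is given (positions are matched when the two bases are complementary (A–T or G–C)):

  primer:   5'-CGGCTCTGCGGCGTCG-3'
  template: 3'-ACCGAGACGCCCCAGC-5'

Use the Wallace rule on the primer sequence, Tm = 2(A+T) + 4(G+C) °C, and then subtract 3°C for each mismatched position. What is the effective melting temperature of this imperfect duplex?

52°C

Primer base counts: A=0, T=3, G=7, C=6 → A+T=3, G+C=13
Perfect-match Tm = 2(3) + 4(13) = 6 + 52 = 58°C
Mismatches (positions where the bases are not complementary): 2 (at positions 1, 12)
Effective Tm = 58 − 2×3 = 58 − 6 = 52°C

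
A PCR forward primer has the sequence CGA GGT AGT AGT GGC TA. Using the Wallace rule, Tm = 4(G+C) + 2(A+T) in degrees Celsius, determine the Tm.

Base counts: G=7, C=2, A=4, T=4
A+T = 8, G+C = 9
Tm = 2(8) + 4(9) = 16 + 36 = 52°C

52°C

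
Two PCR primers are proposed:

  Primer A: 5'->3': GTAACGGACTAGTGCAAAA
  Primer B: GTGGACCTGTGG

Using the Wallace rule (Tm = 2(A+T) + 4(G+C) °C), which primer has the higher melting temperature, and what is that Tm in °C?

Primer A, 54°C

Primer A: A+T=11, G+C=8 → Tm = 2(11)+4(8) = 54°C
Primer B: A+T=4, G+C=8 → Tm = 2(4)+4(8) = 40°C
54°C vs 40°C → primer A is higher.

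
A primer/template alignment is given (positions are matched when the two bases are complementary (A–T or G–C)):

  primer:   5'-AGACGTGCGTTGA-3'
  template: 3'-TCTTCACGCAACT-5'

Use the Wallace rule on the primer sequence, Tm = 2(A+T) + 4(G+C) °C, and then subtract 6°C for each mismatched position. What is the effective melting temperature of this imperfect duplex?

Primer base counts: A=3, T=3, G=5, C=2 → A+T=6, G+C=7
Perfect-match Tm = 2(6) + 4(7) = 12 + 28 = 40°C
Mismatches (positions where the bases are not complementary): 1 (at position 4)
Effective Tm = 40 − 1×6 = 40 − 6 = 34°C

34°C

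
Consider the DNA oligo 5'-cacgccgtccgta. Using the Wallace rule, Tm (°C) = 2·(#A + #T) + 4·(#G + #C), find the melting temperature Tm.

44°C

Scanning the sequence gives A=2, G=3, C=6, T=2.
A+T = 4, G+C = 9
Tm = 2(4) + 4(9) = 8 + 36 = 44°C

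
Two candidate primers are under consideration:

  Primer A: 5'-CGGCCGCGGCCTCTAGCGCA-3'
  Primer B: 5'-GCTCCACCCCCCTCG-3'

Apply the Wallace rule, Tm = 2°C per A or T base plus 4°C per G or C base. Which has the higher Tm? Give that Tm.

Primer A, 72°C

Primer A: A+T=4, G+C=16 → Tm = 2(4)+4(16) = 72°C
Primer B: A+T=3, G+C=12 → Tm = 2(3)+4(12) = 54°C
72°C vs 54°C → primer A is higher.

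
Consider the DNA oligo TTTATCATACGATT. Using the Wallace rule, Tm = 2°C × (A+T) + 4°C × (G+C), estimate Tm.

Base counts: T=7, A=4, G=1, C=2
A+T = 11, G+C = 3
Tm = 2(11) + 4(3) = 22 + 12 = 34°C

34°C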